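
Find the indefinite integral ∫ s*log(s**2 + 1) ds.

Let u = s**2 + 1, so du = (2*s) ds.
The integral becomes (1/2)·∫ log(u) du; integrate by parts with u′=log(u), dv′=du.

s**2*log(s**2 + 1)/2 - s**2/2 + log(s**2 + 1)/2 + C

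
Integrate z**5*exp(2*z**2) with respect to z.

Let u = z², du = 2z dz; rewrite as (1/2)∫ u^2·exp(2u) du.
Now integrate by parts 2 times.

(2*z**4 - 2*z**2 + 1)*exp(2*z**2)/8 + C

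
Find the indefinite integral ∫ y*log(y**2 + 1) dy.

y**2*log(y**2 + 1)/2 - y**2/2 + log(y**2 + 1)/2 + C

Let u = y**2 + 1, so du = (2*y) dy.
The integral becomes (1/2)·∫ log(u) du; integrate by parts with u′=log(u), dv′=du.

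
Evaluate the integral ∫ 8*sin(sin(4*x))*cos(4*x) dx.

-2*cos(sin(4*x)) + C

Let u = sin(4*x), so du = (4*cos(4*x)) dx.
Rewriting, the integral becomes 2·∫ sin(u) du = 2·-cos(u).
Substituting back, u = sin(4*x).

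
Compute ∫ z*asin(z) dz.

z**2*asin(z)/2 + z*sqrt(-z**2 + 1)/4 - asin(z)/4 + C

Use integration by parts with u = arcsin(z), dv = z dz.
Then du = 1/sqrt(-z**2 + 1) dz.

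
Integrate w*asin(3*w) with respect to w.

Use integration by parts with u = arcsin(3*w), dv = w dw.
Then du = 3/sqrt(-9*w**2 + 1) dw.

w**2*asin(3*w)/2 + w*sqrt(-9*w**2 + 1)/12 - asin(3*w)/36 + C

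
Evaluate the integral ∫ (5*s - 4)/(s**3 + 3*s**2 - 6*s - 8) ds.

Factor the denominator: (s - 2)*(s + 1)*(s + 4).
Partial-fraction decomposition: -4/(3*(s + 4)) + 1/(s + 1) + 1/(3*(s - 2)).
Integrate each term: A/(s−a) contributes A·log|s−a|.

log(s - 2)/3 + log(s + 1) - 4*log(s + 4)/3 + C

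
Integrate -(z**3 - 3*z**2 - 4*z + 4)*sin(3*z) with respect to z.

Use integration by parts with u = z**3 - 3*z**2 - 4*z + 4, dv = -sin(3*z) dz, so v = cos(3*z)/3.
Apply parts 3 times (tabular method): alternate signs, differentiate u down to 0, integrate dv up.

z**3*cos(3*z)/3 - z**2*sin(3*z)/3 - z**2*cos(3*z) + 2*z*sin(3*z)/3 - 14*z*cos(3*z)/9 + 14*sin(3*z)/27 + 14*cos(3*z)/9 + C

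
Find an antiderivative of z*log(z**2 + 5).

Let u = z**2 + 5, so du = (2*z) dz.
The integral becomes (1/2)·∫ log(u) du; integrate by parts with u′=log(u), dv′=du.

z**2*log(z**2 + 5)/2 - z**2/2 + 5*log(z**2 + 5)/2 + C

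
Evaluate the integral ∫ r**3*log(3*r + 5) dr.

r**4*log(3*r + 5)/4 - r**4/16 + 5*r**3/36 - 25*r**2/72 + 125*r/108 - 625*log(3*r + 5)/324 + C

Use integration by parts with u = log(3*r + 5), dv = r**3 dr.
Then du = 3/(3*r + 5) dr and v = r**4/4.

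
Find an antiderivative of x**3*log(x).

Use integration by parts with u = log(x), dv = x**3 dx.
Then du = 1/x dx and v = x**4/4.

x**4*log(x)/4 - x**4/16 + C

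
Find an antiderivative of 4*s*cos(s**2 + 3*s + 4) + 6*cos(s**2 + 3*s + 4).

2*sin(s**2 + 3*s + 4) + C

Let u = s**2 + 3*s + 4, so du = (2*s + 3) ds.
Rewriting, the integral becomes 2·∫ cos(u) du = 2·sin(u).
Substituting back, u = s**2 + 3*s + 4.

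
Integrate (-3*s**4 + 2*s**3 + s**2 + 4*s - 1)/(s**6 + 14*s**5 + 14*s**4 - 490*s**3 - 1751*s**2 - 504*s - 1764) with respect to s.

-3397*log(s - 6)/75036 + 4309*log(s + 6)/444 - 2040229*log(s + 7)/211250 - 83*log(s**2 + 1)/92500 + 53*atan(s)/23125 + 7869/(650*s + 4550) + C

Factor the denominator: (s - 6)*(s + 6)*(s + 7)**2*(s**2 + 1).
Partial-fraction decomposition: -(83*s - 106)/(46250*(s**2 + 1)) - 2040229/(211250*(s + 7)) - 7869/(650*(s + 7)**2) + 4309/(444*(s + 6)) - 3397/(75036*(s - 6)).
Integrate each term; A/(s−a) gives A·log|s−a|; the (Bs+D)/(s²+p²) term gives a log and an atan.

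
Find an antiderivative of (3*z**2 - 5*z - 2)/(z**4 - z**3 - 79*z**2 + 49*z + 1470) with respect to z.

55*log(z - 7)/84 - 76*log(z - 6)/143 + 49*log(z + 5)/132 - 45*log(z + 7)/91 + C

Factor the denominator: (z - 7)*(z - 6)*(z + 5)*(z + 7).
Partial-fraction decomposition: -45/(91*(z + 7)) + 49/(132*(z + 5)) - 76/(143*(z - 6)) + 55/(84*(z - 7)).
Integrate each term: A/(z−a) contributes A·log|z−a|.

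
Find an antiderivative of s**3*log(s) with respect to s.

Use integration by parts with u = log(s), dv = s**3 ds.
Then du = 1/s ds and v = s**4/4.

s**4*log(s)/4 - s**4/16 + C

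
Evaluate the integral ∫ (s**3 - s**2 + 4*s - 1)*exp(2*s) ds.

Use integration by parts with u = s**3 - s**2 + 4*s - 1, dv = exp(2*s) ds, so v = exp(2*s)/2.
Apply parts 3 times (tabular method): alternate signs, differentiate u down to 0, integrate dv up.

(4*s**3 - 10*s**2 + 26*s - 17)*exp(2*s)/8 + C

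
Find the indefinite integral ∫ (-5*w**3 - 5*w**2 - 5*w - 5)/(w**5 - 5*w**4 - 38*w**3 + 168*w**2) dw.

Factor the denominator: w**2*(w - 7)*(w - 4)*(w + 6).
Partial-fraction decomposition: 185/(936*(w + 6)) + 85/(96*(w - 4)) - 2000/(1911*(w - 7)) - 515/(14112*w) - 5/(168*w**2).
Integrate each term; A/(w−a) gives A·log|w−a|; A/(w−a)² gives −A/(w−a).

-515*log(w)/14112 - 2000*log(w - 7)/1911 + 85*log(w - 4)/96 + 185*log(w + 6)/936 + 5/(168*w) + C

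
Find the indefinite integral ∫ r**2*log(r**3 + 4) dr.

r**3*log(r**3 + 4)/3 - r**3/3 + 4*log(r**3 + 4)/3 + C

Let u = r**3 + 4, so du = (3*r**2) dr.
The integral becomes (1/3)·∫ log(u) du; integrate by parts with u′=log(u), dv′=du.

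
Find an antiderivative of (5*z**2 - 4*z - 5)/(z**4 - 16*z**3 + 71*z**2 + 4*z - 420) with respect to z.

106*log(z - 7)/9 - 151*log(z - 6)/8 + 50*log(z - 5)/7 - 23*log(z + 2)/504 + C

Factor the denominator: (z - 7)*(z - 6)*(z - 5)*(z + 2).
Partial-fraction decomposition: -23/(504*(z + 2)) + 50/(7*(z - 5)) - 151/(8*(z - 6)) + 106/(9*(z - 7)).
Integrate each term: A/(z−a) contributes A·log|z−a|.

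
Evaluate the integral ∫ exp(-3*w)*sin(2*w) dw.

Let I denote the integral. Integrate by parts with u = sin(2*w), dv = exp(-3*w) dw, so v = -exp(-3*w)/3: I = -exp(-3*w)*sin(2*w)/3 + (2/3)·∫ exp(-3*w)*cos(2*w) dw.
Apply parts again with u = cos(2*w), dv = exp(-3*w) dw: ∫ exp(-3*w)*cos(2*w) dw = -exp(-3*w)*cos(2*w)/3 − (2/3)·I. Substituting back brings back I: I = -exp(-3*w)*sin(2*w)/3 - 2*exp(-3*w)*cos(2*w)/9 − (4/9)·I.
Solving for I: (1 + 4/9)·I equals the remaining terms, so I = (9/13)·(-exp(-3*w)*sin(2*w)/3 - 2*exp(-3*w)*cos(2*w)/9).

-3*exp(-3*w)*sin(2*w)/13 - 2*exp(-3*w)*cos(2*w)/13 + C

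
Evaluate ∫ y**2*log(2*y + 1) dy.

y**3*log(2*y + 1)/3 - y**3/9 + y**2/12 - y/12 + log(2*y + 1)/24 + C

Use integration by parts with u = log(2*y + 1), dv = y**2 dy.
Then du = 2/(2*y + 1) dy and v = y**3/3.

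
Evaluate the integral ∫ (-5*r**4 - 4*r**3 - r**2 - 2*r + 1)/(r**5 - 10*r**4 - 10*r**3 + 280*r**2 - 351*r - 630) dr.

-13439*log(r - 7)/384 + 7391*log(r - 6)/231 - 527*log(r - 3)/384 - log(r + 1)/896 - 2639*log(r + 5)/4224 + C

Factor the denominator: (r - 7)*(r - 6)*(r - 3)*(r + 1)*(r + 5).
Partial-fraction decomposition: -2639/(4224*(r + 5)) - 1/(896*(r + 1)) - 527/(384*(r - 3)) + 7391/(231*(r - 6)) - 13439/(384*(r - 7)).
Integrate each term: A/(r−a) contributes A·log|r−a|.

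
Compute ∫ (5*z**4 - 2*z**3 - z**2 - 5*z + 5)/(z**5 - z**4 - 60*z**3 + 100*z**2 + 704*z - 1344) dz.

Factor the denominator: (z - 6)*(z - 4)*(z - 2)*(z + 4)*(z + 7).
Partial-fraction decomposition: 12682/(3861*(z + 7)) - 1417/(1440*(z + 4)) + 55/(432*(z - 2)) - 1121/(352*(z - 4)) + 5987/(1040*(z - 6)).
Integrate each term: A/(z−a) contributes A·log|z−a|.

5987*log(z - 6)/1040 - 1121*log(z - 4)/352 + 55*log(z - 2)/432 - 1417*log(z + 4)/1440 + 12682*log(z + 7)/3861 + C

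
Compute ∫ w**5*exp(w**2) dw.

(w**4 - 2*w**2 + 2)*exp(w**2)/2 + C

Let u = w², du = 2w dw; rewrite as (1/2)∫ u^2·exp(1u) du.
Now integrate by parts 2 times.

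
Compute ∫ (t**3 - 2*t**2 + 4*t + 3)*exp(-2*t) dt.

Use integration by parts with u = t**3 - 2*t**2 + 4*t + 3, dv = exp(-2*t) dt, so v = -exp(-2*t)/2.
Apply parts 3 times (tabular method): alternate signs, differentiate u down to 0, integrate dv up.

(-4*t**3 + 2*t**2 - 14*t - 19)*exp(-2*t)/8 + C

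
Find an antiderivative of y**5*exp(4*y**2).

(8*y**4 - 4*y**2 + 1)*exp(4*y**2)/64 + C

Let u = y², du = 2y dy; rewrite as (1/2)∫ u^2·exp(4u) du.
Now integrate by parts 2 times.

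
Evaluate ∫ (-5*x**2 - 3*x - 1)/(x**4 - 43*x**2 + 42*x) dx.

-log(x)/42 - 199*log(x - 6)/390 + 9*log(x - 1)/40 + 225*log(x + 7)/728 + C

Factor the denominator: x*(x - 6)*(x - 1)*(x + 7).
Partial-fraction decomposition: 225/(728*(x + 7)) + 9/(40*(x - 1)) - 199/(390*(x - 6)) - 1/(42*x).
Integrate each term: A/(x−a) contributes A·log|x−a|.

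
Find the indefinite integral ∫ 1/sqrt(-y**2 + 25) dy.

asin(y/5) + C

Substitute y = 5·sin(θ), so dy = 5·cos(θ) dθ and the radical becomes sqrt(-y**2 + 25) = 5·cos(θ) by the Pythagorean identity.
Integrate the resulting trig expression in θ, then back-substitute θ = asin(y/5), sin(θ) = y/5, cos(θ) = sqrt(-y**2 + 25)/5 (absorbing any constant into C).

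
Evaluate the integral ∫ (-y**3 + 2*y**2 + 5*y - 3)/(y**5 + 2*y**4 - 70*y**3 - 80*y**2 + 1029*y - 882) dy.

Factor the denominator: (y - 7)*(y - 3)*(y - 1)*(y + 6)*(y + 7).
Partial-fraction decomposition: 403/(1120*(y + 7)) - 85/(273*(y + 6)) + 1/(224*(y - 1)) - 1/(240*(y - 3)) - 71/(1456*(y - 7)).
Integrate each term: A/(y−a) contributes A·log|y−a|.

-71*log(y - 7)/1456 - log(y - 3)/240 + log(y - 1)/224 - 85*log(y + 6)/273 + 403*log(y + 7)/1120 + C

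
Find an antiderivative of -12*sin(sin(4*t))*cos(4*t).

3*cos(sin(4*t)) + C

Let u = sin(4*t), so du = (4*cos(4*t)) dt.
Rewriting, the integral becomes -3·∫ sin(u) du = -3·-cos(u).
Substituting back, u = sin(4*t).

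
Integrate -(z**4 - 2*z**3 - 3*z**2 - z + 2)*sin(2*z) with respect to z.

z**4*cos(2*z)/2 - z**3*sin(2*z) - z**3*cos(2*z) + 3*z**2*sin(2*z)/2 - 3*z**2*cos(2*z) + 3*z*sin(2*z) + z*cos(2*z) - sin(2*z)/2 + 5*cos(2*z)/2 + C

Use integration by parts with u = z**4 - 2*z**3 - 3*z**2 - z + 2, dv = -sin(2*z) dz, so v = cos(2*z)/2.
Apply parts 4 times (tabular method): alternate signs, differentiate u down to 0, integrate dv up.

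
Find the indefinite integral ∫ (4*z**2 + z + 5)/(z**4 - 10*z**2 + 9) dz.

Factor the denominator: (z - 3)*(z - 1)*(z + 1)*(z + 3).
Partial-fraction decomposition: -19/(24*(z + 3)) + 1/(2*(z + 1)) - 5/(8*(z - 1)) + 11/(12*(z - 3)).
Integrate each term: A/(z−a) contributes A·log|z−a|.

11*log(z - 3)/12 - 5*log(z - 1)/8 + log(z + 1)/2 - 19*log(z + 3)/24 + C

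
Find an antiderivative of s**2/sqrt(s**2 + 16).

Substitute s = 4·tan(θ), so ds = 4·sec(θ)^2 dθ and the radical becomes sqrt(s**2 + 16) = 4·sec(θ) by the Pythagorean identity.
Integrate the resulting trig expression in θ, then back-substitute tan(θ) = s/4, sec(θ) = sqrt(s**2 + 16)/4 (absorbing any constant into C).

s*sqrt(s**2 + 16)/2 - 8*log(s + sqrt(s**2 + 16)) + C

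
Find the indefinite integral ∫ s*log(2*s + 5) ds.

Use integration by parts with u = log(2*s + 5), dv = s ds.
Then du = 2/(2*s + 5) ds and v = s**2/2.

s**2*log(2*s + 5)/2 - s**2/4 + 5*s/4 - 25*log(2*s + 5)/8 + C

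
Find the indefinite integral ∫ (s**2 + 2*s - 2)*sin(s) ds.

-s**2*cos(s) + 2*s*sin(s) - 2*s*cos(s) + 2*sin(s) + 4*cos(s) + C

Use integration by parts with u = s**2 + 2*s - 2, dv = sin(s) ds, so v = -cos(s).
Apply parts 2 times (tabular method): alternate signs, differentiate u down to 0, integrate dv up.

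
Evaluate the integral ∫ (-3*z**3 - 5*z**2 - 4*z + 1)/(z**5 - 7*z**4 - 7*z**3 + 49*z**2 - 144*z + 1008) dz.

Factor the denominator: (z - 7)*(z - 4)*(z + 4)*(z**2 + 9).
Partial-fraction decomposition: 23*(9*z + 5)/(1450*(z**2 + 9)) + 129/(2200*(z + 4)) + 287/(600*(z - 4)) - 1301/(1914*(z - 7)).
Integrate each term; A/(z−a) gives A·log|z−a|; the (Bz+D)/(z²+p²) term gives a log and an atan.

-1301*log(z - 7)/1914 + 287*log(z - 4)/600 + 129*log(z + 4)/2200 + 207*log(z**2 + 9)/2900 + 23*atan(z/3)/870 + C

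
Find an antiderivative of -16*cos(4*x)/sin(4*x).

-4*log(sin(4*x)) + C

Let u = sin(4*x), so du = (4*cos(4*x)) dx.
Rewriting, the integral becomes -4·∫ 1/u du = -4·log(u).
Substituting back, u = sin(4*x).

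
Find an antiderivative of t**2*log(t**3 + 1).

t**3*log(t**3 + 1)/3 - t**3/3 + log(t**3 + 1)/3 + C

Let u = t**3 + 1, so du = (3*t**2) dt.
The integral becomes (1/3)·∫ log(u) du; integrate by parts with u′=log(u), dv′=du.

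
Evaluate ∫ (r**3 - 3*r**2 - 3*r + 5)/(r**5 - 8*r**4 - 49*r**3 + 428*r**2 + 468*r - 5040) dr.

90*log(r - 7)/143 - 19*log(r - 6)/24 + 20*log(r - 5)/99 + 19*log(r + 4)/396 - 301*log(r + 6)/3432 + C

Factor the denominator: (r - 7)*(r - 6)*(r - 5)*(r + 4)*(r + 6).
Partial-fraction decomposition: -301/(3432*(r + 6)) + 19/(396*(r + 4)) + 20/(99*(r - 5)) - 19/(24*(r - 6)) + 90/(143*(r - 7)).
Integrate each term: A/(r−a) contributes A·log|r−a|.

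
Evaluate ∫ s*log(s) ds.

s**2*log(s)/2 - s**2/4 + C

Use integration by parts with u = log(s), dv = s ds.
Then du = 1/s ds and v = s**2/2.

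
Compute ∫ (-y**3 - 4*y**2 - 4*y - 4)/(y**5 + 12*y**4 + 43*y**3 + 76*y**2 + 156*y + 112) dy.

-log(y + 1)/30 - log(y + 4)/15 + 19*log(y + 7)/106 - 21*log(y**2 + 4)/530 - 6*atan(y/2)/265 + C

Factor the denominator: (y + 1)*(y + 4)*(y + 7)*(y**2 + 4).
Partial-fraction decomposition: -3*(7*y + 4)/(265*(y**2 + 4)) + 19/(106*(y + 7)) - 1/(15*(y + 4)) - 1/(30*(y + 1)).
Integrate each term; A/(y−a) gives A·log|y−a|; the (By+D)/(y²+p²) term gives a log and an atan.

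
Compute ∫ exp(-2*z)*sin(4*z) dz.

Let I denote the integral. Integrate by parts with u = sin(4*z), dv = exp(-2*z) dz, so v = -exp(-2*z)/2: I = -exp(-2*z)*sin(4*z)/2 + 2·∫ exp(-2*z)*cos(4*z) dz.
Apply parts again with u = cos(4*z), dv = exp(-2*z) dz: ∫ exp(-2*z)*cos(4*z) dz = -exp(-2*z)*cos(4*z)/2 − 2·I. Substituting back brings back I: I = -exp(-2*z)*sin(4*z)/2 - exp(-2*z)*cos(4*z) − 4·I.
Solving for I: (1 + 4)·I equals the remaining terms, so I = (1/5)·(-exp(-2*z)*sin(4*z)/2 - exp(-2*z)*cos(4*z)).

-exp(-2*z)*sin(4*z)/10 - exp(-2*z)*cos(4*z)/5 + C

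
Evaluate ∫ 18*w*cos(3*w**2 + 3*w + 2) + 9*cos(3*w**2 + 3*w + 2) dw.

Let u = 3*w**2 + 3*w + 2, so du = (6*w + 3) dw.
Rewriting, the integral becomes 3·∫ cos(u) du = 3·sin(u).
Substituting back, u = 3*w**2 + 3*w + 2.

3*sin(3*w**2 + 3*w + 2) + C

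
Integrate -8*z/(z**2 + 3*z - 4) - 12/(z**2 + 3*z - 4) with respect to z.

-4*log(z**2 + 3*z - 4) + C

Let u = z**2 + 3*z - 4, so du = (2*z + 3) dz.
Rewriting, the integral becomes -4·∫ 1/u du = -4·log(u).
Substituting back, u = z**2 + 3*z - 4.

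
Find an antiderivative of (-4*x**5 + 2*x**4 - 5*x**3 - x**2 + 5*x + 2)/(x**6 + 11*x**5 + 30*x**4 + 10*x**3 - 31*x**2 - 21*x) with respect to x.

Factor the denominator: x*(x - 1)*(x + 1)**2*(x + 3)*(x + 7).
Partial-fraction decomposition: -73663/(8064*(x + 7)) + 1247/(192*(x + 3)) - 181/(144*(x + 1)) + 7/(24*(x + 1)**2) - 1/(128*(x - 1)) - 2/(21*x).
Integrate each term; A/(x−a) gives A·log|x−a|; A/(x−a)² gives −A/(x−a).

-2*log(x)/21 - log(x - 1)/128 - 181*log(x + 1)/144 + 1247*log(x + 3)/192 - 73663*log(x + 7)/8064 - 7/(24*x + 24) + C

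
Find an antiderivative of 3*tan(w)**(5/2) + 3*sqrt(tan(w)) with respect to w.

2*tan(w)**(3/2) + C

Let u = tan(w), so du = (tan(w)**2 + 1) dw.
Rewriting, the integral becomes 3·∫ √u du = 3·(2/3)u^(3/2).
Substituting back, u = tan(w).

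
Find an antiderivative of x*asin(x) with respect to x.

x**2*asin(x)/2 + x*sqrt(-x**2 + 1)/4 - asin(x)/4 + C

Use integration by parts with u = arcsin(x), dv = x dx.
Then du = 1/sqrt(-x**2 + 1) dx.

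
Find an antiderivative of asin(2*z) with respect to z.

z*asin(2*z) + sqrt(-4*z**2 + 1)/2 + C

Use integration by parts with u = arcsin(2*z), dv = dz.
Then du = 2/sqrt(-4*z**2 + 1) dz.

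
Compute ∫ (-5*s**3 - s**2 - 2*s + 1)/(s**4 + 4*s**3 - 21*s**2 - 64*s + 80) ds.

Factor the denominator: (s - 4)*(s - 1)*(s + 4)*(s + 5).
Partial-fraction decomposition: -611/(54*(s + 5)) + 313/(40*(s + 4)) + 7/(90*(s - 1)) - 343/(216*(s - 4)).
Integrate each term: A/(s−a) contributes A·log|s−a|.

-343*log(s - 4)/216 + 7*log(s - 1)/90 + 313*log(s + 4)/40 - 611*log(s + 5)/54 + C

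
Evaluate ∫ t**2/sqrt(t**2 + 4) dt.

t*sqrt(t**2 + 4)/2 - 2*log(t + sqrt(t**2 + 4)) + C

Substitute t = 2·tan(θ), so dt = 2·sec(θ)^2 dθ and the radical becomes sqrt(t**2 + 4) = 2·sec(θ) by the Pythagorean identity.
Integrate the resulting trig expression in θ, then back-substitute tan(θ) = t/2, sec(θ) = sqrt(t**2 + 4)/2 (absorbing any constant into C).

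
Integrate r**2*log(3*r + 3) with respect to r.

Use integration by parts with u = log(3*r + 3), dv = r**2 dr.
Then du = 3/(3*r + 3) dr and v = r**3/3.

r**3*log(3*r + 3)/3 - r**3/9 + r**2/6 - r/3 + log(r + 1)/3 + C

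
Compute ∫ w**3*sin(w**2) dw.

Let u = w², du = 2w dw; rewrite as (1/2)∫ u^1·sin(1u) du.
Now integrate by parts 1 time.

-w**2*cos(w**2)/2 + sin(w**2)/2 + C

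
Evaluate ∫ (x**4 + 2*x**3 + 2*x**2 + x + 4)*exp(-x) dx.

(-x**4 - 6*x**3 - 20*x**2 - 41*x - 45)*exp(-x) + C

Use integration by parts with u = x**4 + 2*x**3 + 2*x**2 + x + 4, dv = exp(-x) dx, so v = -exp(-x).
Apply parts 4 times (tabular method): alternate signs, differentiate u down to 0, integrate dv up.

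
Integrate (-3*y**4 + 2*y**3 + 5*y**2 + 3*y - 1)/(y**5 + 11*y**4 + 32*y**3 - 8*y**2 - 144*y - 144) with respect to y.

Factor the denominator: (y - 2)*(y + 2)**2*(y + 3)*(y + 6).
Partial-fraction decomposition: -4159/(384*(y + 6)) + 262/(15*(y + 3)) - 77/(8*(y + 2)) + 51/(16*(y + 2)**2) - 7/(640*(y - 2)).
Integrate each term; A/(y−a) gives A·log|y−a|; A/(y−a)² gives −A/(y−a).

-7*log(y - 2)/640 - 77*log(y + 2)/8 + 262*log(y + 3)/15 - 4159*log(y + 6)/384 - 51/(16*y + 32) + C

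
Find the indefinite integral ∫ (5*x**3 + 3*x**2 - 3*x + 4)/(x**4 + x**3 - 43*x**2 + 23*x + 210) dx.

Factor the denominator: (x - 5)*(x - 3)*(x + 2)*(x + 7).
Partial-fraction decomposition: 1543/(600*(x + 7)) - 18/(175*(x + 2)) - 157/(100*(x - 3)) + 689/(168*(x - 5)).
Integrate each term: A/(x−a) contributes A·log|x−a|.

689*log(x - 5)/168 - 157*log(x - 3)/100 - 18*log(x + 2)/175 + 1543*log(x + 7)/600 + C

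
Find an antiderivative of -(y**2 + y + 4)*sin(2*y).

y**2*cos(2*y)/2 - y*sin(2*y)/2 + y*cos(2*y)/2 - sin(2*y)/4 + 7*cos(2*y)/4 + C

Use integration by parts with u = y**2 + y + 4, dv = -sin(2*y) dy, so v = cos(2*y)/2.
Apply parts 2 times (tabular method): alternate signs, differentiate u down to 0, integrate dv up.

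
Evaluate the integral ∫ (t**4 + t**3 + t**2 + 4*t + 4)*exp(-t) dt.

Use integration by parts with u = t**4 + t**3 + t**2 + 4*t + 4, dv = exp(-t) dt, so v = -exp(-t).
Apply parts 4 times (tabular method): alternate signs, differentiate u down to 0, integrate dv up.

(-t**4 - 5*t**3 - 16*t**2 - 36*t - 40)*exp(-t) + C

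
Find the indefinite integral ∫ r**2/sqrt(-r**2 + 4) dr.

Substitute r = 2·sin(θ), so dr = 2·cos(θ) dθ and the radical becomes sqrt(-r**2 + 4) = 2·cos(θ) by the Pythagorean identity.
Integrate the resulting trig expression in θ, then back-substitute θ = asin(r/2), sin(θ) = r/2, cos(θ) = sqrt(-r**2 + 4)/2 (absorbing any constant into C).

-r*sqrt(-r**2 + 4)/2 + 2*asin(r/2) + C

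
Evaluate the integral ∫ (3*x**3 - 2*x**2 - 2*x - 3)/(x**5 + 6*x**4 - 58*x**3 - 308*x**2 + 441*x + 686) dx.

457*log(x - 7)/3920 - log(x - 2)/135 - log(x + 1)/144 - 541*log(x + 7)/5292 - 31/(21*x + 147) + C

Factor the denominator: (x - 7)*(x - 2)*(x + 1)*(x + 7)**2.
Partial-fraction decomposition: -541/(5292*(x + 7)) + 31/(21*(x + 7)**2) - 1/(144*(x + 1)) - 1/(135*(x - 2)) + 457/(3920*(x - 7)).
Integrate each term; A/(x−a) gives A·log|x−a|; A/(x−a)² gives −A/(x−a).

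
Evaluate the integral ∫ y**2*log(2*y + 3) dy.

y**3*log(2*y + 3)/3 - y**3/9 + y**2/4 - 3*y/4 + 9*log(2*y + 3)/8 + C

Use integration by parts with u = log(2*y + 3), dv = y**2 dy.
Then du = 2/(2*y + 3) dy and v = y**3/3.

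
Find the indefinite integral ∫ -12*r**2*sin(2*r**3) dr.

Let u = 2*r**3, so du = (6*r**2) dr.
Rewriting, the integral becomes -2·∫ sin(u) du = -2·-cos(u).
Substituting back, u = 2*r**3.

2*cos(2*r**3) + C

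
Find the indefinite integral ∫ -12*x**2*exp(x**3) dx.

Let u = x**3, so du = (3*x**2) dx.
Rewriting, the integral becomes -4·∫ e^u du = -4·e^u.
Substituting back, u = x**3.

-4*exp(x**3) + C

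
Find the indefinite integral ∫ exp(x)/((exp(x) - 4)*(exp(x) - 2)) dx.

log(exp(x) - 4)/2 - log(exp(x) - 2)/2 + C

Let u = e^x, du = e^x dx.
The integral becomes ∫ du/((u-4)(u-2)); decompose into partial fractions.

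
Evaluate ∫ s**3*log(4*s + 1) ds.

s**4*log(4*s + 1)/4 - s**4/16 + s**3/48 - s**2/128 + s/256 - log(4*s + 1)/1024 + C

Use integration by parts with u = log(4*s + 1), dv = s**3 ds.
Then du = 4/(4*s + 1) ds and v = s**4/4.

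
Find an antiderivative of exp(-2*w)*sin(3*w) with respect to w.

-2*exp(-2*w)*sin(3*w)/13 - 3*exp(-2*w)*cos(3*w)/13 + C

Let I denote the integral. Integrate by parts with u = sin(3*w), dv = exp(-2*w) dw, so v = -exp(-2*w)/2: I = -exp(-2*w)*sin(3*w)/2 + (3/2)·∫ exp(-2*w)*cos(3*w) dw.
Apply parts again with u = cos(3*w), dv = exp(-2*w) dw: ∫ exp(-2*w)*cos(3*w) dw = -exp(-2*w)*cos(3*w)/2 − (3/2)·I. Substituting back brings back I: I = -exp(-2*w)*sin(3*w)/2 - 3*exp(-2*w)*cos(3*w)/4 − (9/4)·I.
Solving for I: (1 + 9/4)·I equals the remaining terms, so I = (4/13)·(-exp(-2*w)*sin(3*w)/2 - 3*exp(-2*w)*cos(3*w)/4).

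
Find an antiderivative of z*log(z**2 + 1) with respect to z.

z**2*log(z**2 + 1)/2 - z**2/2 + log(z**2 + 1)/2 + C

Let u = z**2 + 1, so du = (2*z) dz.
The integral becomes (1/2)·∫ log(u) du; integrate by parts with u′=log(u), dv′=du.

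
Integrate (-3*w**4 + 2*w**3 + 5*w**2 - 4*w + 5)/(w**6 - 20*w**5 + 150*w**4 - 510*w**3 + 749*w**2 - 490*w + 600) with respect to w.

-3295*log(w - 6)/74 + 9377*log(w - 5)/338 + 571*log(w - 4)/34 - 2061*log(w**2 + 1)/425204 + 366*atan(w)/106301 - 1515/(26*w - 130) + C

Factor the denominator: (w - 6)*(w - 5)**2*(w - 4)*(w**2 + 1).
Partial-fraction decomposition: -3*(687*w - 244)/(212602*(w**2 + 1)) + 571/(34*(w - 4)) + 9377/(338*(w - 5)) + 1515/(26*(w - 5)**2) - 3295/(74*(w - 6)).
Integrate each term; A/(w−a) gives A·log|w−a|; the (Bw+D)/(w²+p²) term gives a log and an atan.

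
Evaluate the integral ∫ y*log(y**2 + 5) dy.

Let u = y**2 + 5, so du = (2*y) dy.
The integral becomes (1/2)·∫ log(u) du; integrate by parts with u′=log(u), dv′=du.

y**2*log(y**2 + 5)/2 - y**2/2 + 5*log(y**2 + 5)/2 + C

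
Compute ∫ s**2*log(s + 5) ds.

s**3*log(s + 5)/3 - s**3/9 + 5*s**2/6 - 25*s/3 + 125*log(s + 5)/3 + C

Use integration by parts with u = log(s + 5), dv = s**2 ds.
Then du = 1/(s + 5) ds and v = s**3/3.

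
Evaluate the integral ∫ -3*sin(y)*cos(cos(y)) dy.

3*sin(cos(y)) + C

Let u = cos(y), so du = (-sin(y)) dy.
Rewriting, the integral becomes 3·∫ cos(u) du = 3·sin(u).
Substituting back, u = cos(y).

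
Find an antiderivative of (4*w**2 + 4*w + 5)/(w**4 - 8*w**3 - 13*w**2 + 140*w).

Factor the denominator: w*(w - 7)*(w - 5)*(w + 4).
Partial-fraction decomposition: -53/(396*(w + 4)) - 25/(18*(w - 5)) + 229/(154*(w - 7)) + 1/(28*w).
Integrate each term: A/(w−a) contributes A·log|w−a|.

log(w)/28 + 229*log(w - 7)/154 - 25*log(w - 5)/18 - 53*log(w + 4)/396 + C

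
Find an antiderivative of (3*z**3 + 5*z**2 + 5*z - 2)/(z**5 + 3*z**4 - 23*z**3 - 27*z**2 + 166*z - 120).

Factor the denominator: (z - 3)*(z - 2)*(z - 1)*(z + 4)*(z + 5).
Partial-fraction decomposition: -277/(336*(z + 5)) + 67/(105*(z + 4)) + 11/(60*(z - 1)) - 26/(21*(z - 2)) + 139/(112*(z - 3)).
Integrate each term: A/(z−a) contributes A·log|z−a|.

139*log(z - 3)/112 - 26*log(z - 2)/21 + 11*log(z - 1)/60 + 67*log(z + 4)/105 - 277*log(z + 5)/336 + C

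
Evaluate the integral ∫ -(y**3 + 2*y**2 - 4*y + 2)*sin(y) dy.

Use integration by parts with u = y**3 + 2*y**2 - 4*y + 2, dv = -sin(y) dy, so v = cos(y).
Apply parts 3 times (tabular method): alternate signs, differentiate u down to 0, integrate dv up.

y**3*cos(y) - 3*y**2*sin(y) + 2*y**2*cos(y) - 4*y*sin(y) - 10*y*cos(y) + 10*sin(y) - 2*cos(y) + C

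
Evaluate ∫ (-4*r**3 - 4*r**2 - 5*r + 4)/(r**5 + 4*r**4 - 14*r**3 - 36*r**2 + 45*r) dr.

4*log(r)/45 - 155*log(r - 3)/288 + 3*log(r - 1)/16 - 91*log(r + 3)/144 + 143*log(r + 5)/160 + C

Factor the denominator: r*(r - 3)*(r - 1)*(r + 3)*(r + 5).
Partial-fraction decomposition: 143/(160*(r + 5)) - 91/(144*(r + 3)) + 3/(16*(r - 1)) - 155/(288*(r - 3)) + 4/(45*r).
Integrate each term: A/(r−a) contributes A·log|r−a|.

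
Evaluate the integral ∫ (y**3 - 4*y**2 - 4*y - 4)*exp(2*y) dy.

(4*y**3 - 22*y**2 + 6*y - 19)*exp(2*y)/8 + C

Use integration by parts with u = y**3 - 4*y**2 - 4*y - 4, dv = exp(2*y) dy, so v = exp(2*y)/2.
Apply parts 3 times (tabular method): alternate signs, differentiate u down to 0, integrate dv up.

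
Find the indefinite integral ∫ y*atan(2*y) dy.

y**2*atan(2*y)/2 - y/4 + atan(2*y)/8 + C

Use integration by parts with u = arctan(2*y), dv = y dy.
Then du = 2/(4*y**2 + 1) dy.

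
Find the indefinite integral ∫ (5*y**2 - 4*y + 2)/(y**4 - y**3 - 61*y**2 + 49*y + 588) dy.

Factor the denominator: (y - 7)*(y - 4)*(y + 3)*(y + 7).
Partial-fraction decomposition: -25/(56*(y + 7)) + 59/(280*(y + 3)) - 2/(7*(y - 4)) + 73/(140*(y - 7)).
Integrate each term: A/(y−a) contributes A·log|y−a|.

73*log(y - 7)/140 - 2*log(y - 4)/7 + 59*log(y + 3)/280 - 25*log(y + 7)/56 + C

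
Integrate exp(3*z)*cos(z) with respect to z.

exp(3*z)*sin(z)/10 + 3*exp(3*z)*cos(z)/10 + C

Let I denote the integral. Integrate by parts with u = cos(z), dv = exp(3*z) dz, so v = exp(3*z)/3: I = exp(3*z)*cos(z)/3 + (1/3)·∫ exp(3*z)*sin(z) dz.
Apply parts again with u = sin(z), dv = exp(3*z) dz: ∫ exp(3*z)*sin(z) dz = exp(3*z)*sin(z)/3 − (1/3)·I. Substituting back brings back I: I = exp(3*z)*sin(z)/9 + exp(3*z)*cos(z)/3 − (1/9)·I.
Solving for I: (1 + 1/9)·I equals the remaining terms, so I = (9/10)·(exp(3*z)*sin(z)/9 + exp(3*z)*cos(z)/3).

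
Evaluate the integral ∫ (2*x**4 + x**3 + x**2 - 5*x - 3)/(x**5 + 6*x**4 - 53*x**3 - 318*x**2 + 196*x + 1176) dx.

Factor the denominator: (x - 7)*(x - 2)*(x + 2)*(x + 6)*(x + 7).
Partial-fraction decomposition: 454/(63*(x + 7)) - 2439/(416*(x + 6)) + 7/(144*(x + 2)) - 31/(1440*(x - 2)) + 2578/(4095*(x - 7)).
Integrate each term: A/(x−a) contributes A·log|x−a|.

2578*log(x - 7)/4095 - 31*log(x - 2)/1440 + 7*log(x + 2)/144 - 2439*log(x + 6)/416 + 454*log(x + 7)/63 + C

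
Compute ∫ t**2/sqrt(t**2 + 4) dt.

t*sqrt(t**2 + 4)/2 - 2*log(t + sqrt(t**2 + 4)) + C

Substitute t = 2·tan(θ), so dt = 2·sec(θ)^2 dθ and the radical becomes sqrt(t**2 + 4) = 2·sec(θ) by the Pythagorean identity.
Integrate the resulting trig expression in θ, then back-substitute tan(θ) = t/2, sec(θ) = sqrt(t**2 + 4)/2 (absorbing any constant into C).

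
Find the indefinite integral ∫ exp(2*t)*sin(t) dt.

Let I denote the integral. Integrate by parts with u = sin(t), dv = exp(2*t) dt, so v = exp(2*t)/2: I = exp(2*t)*sin(t)/2 − (1/2)·∫ exp(2*t)*cos(t) dt.
Apply parts again with u = cos(t), dv = exp(2*t) dt: ∫ exp(2*t)*cos(t) dt = exp(2*t)*cos(t)/2 + (1/2)·I. Substituting back brings back I: I = exp(2*t)*sin(t)/2 - exp(2*t)*cos(t)/4 − (1/4)·I.
Solving for I: (1 + 1/4)·I equals the remaining terms, so I = (4/5)·(exp(2*t)*sin(t)/2 - exp(2*t)*cos(t)/4).

2*exp(2*t)*sin(t)/5 - exp(2*t)*cos(t)/5 + C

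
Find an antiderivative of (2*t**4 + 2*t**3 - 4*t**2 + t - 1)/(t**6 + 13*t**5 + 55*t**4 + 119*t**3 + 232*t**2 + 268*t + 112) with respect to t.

19*log(t + 1)/225 + 7*log(t + 4)/12 - 326*log(t + 7)/477 + 83*log(t**2 + 4)/10600 - 397*atan(t/2)/2650 + 1/(15*t + 15) + C

Factor the denominator: (t + 1)**2*(t + 4)*(t + 7)*(t**2 + 4).
Partial-fraction decomposition: (83*t - 1588)/(5300*(t**2 + 4)) - 326/(477*(t + 7)) + 7/(12*(t + 4)) + 19/(225*(t + 1)) - 1/(15*(t + 1)**2).
Integrate each term; A/(t−a) gives A·log|t−a|; the (Bt+D)/(t²+p²) term gives a log and an atan.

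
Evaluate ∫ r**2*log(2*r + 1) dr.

r**3*log(2*r + 1)/3 - r**3/9 + r**2/12 - r/12 + log(2*r + 1)/24 + C

Use integration by parts with u = log(2*r + 1), dv = r**2 dr.
Then du = 2/(2*r + 1) dr and v = r**3/3.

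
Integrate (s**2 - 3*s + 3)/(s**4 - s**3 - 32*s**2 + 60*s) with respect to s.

log(s)/20 + 13*log(s - 5)/165 - log(s - 2)/48 - 19*log(s + 6)/176 + C

Factor the denominator: s*(s - 5)*(s - 2)*(s + 6).
Partial-fraction decomposition: -19/(176*(s + 6)) - 1/(48*(s - 2)) + 13/(165*(s - 5)) + 1/(20*s).
Integrate each term: A/(s−a) contributes A·log|s−a|.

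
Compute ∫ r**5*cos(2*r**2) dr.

r**4*sin(2*r**2)/4 + r**2*cos(2*r**2)/4 - sin(2*r**2)/8 + C

Let u = r², du = 2r dr; rewrite as (1/2)∫ u^2·cos(2u) du.
Now integrate by parts 2 times.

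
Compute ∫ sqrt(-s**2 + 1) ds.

Substitute s = sin(θ), so ds = cos(θ) dθ and the radical becomes sqrt(-s**2 + 1) = cos(θ) by the Pythagorean identity.
Integrate the resulting trig expression in θ, then back-substitute θ = asin(s), sin(θ) = s, cos(θ) = sqrt(-s**2 + 1) (absorbing any constant into C).

s*sqrt(-s**2 + 1)/2 + asin(s)/2 + C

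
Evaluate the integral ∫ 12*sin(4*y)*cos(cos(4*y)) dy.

Let u = cos(4*y), so du = (-4*sin(4*y)) dy.
Rewriting, the integral becomes -3·∫ cos(u) du = -3·sin(u).
Substituting back, u = cos(4*y).

-3*sin(cos(4*y)) + C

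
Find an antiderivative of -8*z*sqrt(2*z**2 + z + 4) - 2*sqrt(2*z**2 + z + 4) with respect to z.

Let u = 2*z**2 + z + 4, so du = (4*z + 1) dz.
Rewriting, the integral becomes -2·∫ √u du = -2·(2/3)u^(3/2).
Substituting back, u = 2*z**2 + z + 4.

-4*(2*z**2 + z + 4)**(3/2)/3 + C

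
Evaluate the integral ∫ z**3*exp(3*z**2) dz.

Let u = z², du = 2z dz; rewrite as (1/2)∫ u^1·exp(3u) du.
Now integrate by parts 1 time.

(3*z**2 - 1)*exp(3*z**2)/18 + C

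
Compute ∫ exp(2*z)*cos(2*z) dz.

exp(2*z)*sin(2*z)/4 + exp(2*z)*cos(2*z)/4 + C

Let I denote the integral. Integrate by parts with u = cos(2*z), dv = exp(2*z) dz, so v = exp(2*z)/2: I = exp(2*z)*cos(2*z)/2 + ∫ exp(2*z)*sin(2*z) dz.
Apply parts again with u = sin(2*z), dv = exp(2*z) dz: ∫ exp(2*z)*sin(2*z) dz = exp(2*z)*sin(2*z)/2 − I. Substituting back brings back I: I = exp(2*z)*sin(2*z)/2 + exp(2*z)*cos(2*z)/2 − I.
Solving for I: (1 + 1)·I equals the remaining terms, so I = (1/2)·(exp(2*z)*sin(2*z)/2 + exp(2*z)*cos(2*z)/2).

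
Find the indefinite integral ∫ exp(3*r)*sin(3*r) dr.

Let I denote the integral. Integrate by parts with u = sin(3*r), dv = exp(3*r) dr, so v = exp(3*r)/3: I = exp(3*r)*sin(3*r)/3 − ∫ exp(3*r)*cos(3*r) dr.
Apply parts again with u = cos(3*r), dv = exp(3*r) dr: ∫ exp(3*r)*cos(3*r) dr = exp(3*r)*cos(3*r)/3 + I. Substituting back brings back I: I = exp(3*r)*sin(3*r)/3 - exp(3*r)*cos(3*r)/3 − I.
Solving for I: (1 + 1)·I equals the remaining terms, so I = (1/2)·(exp(3*r)*sin(3*r)/3 - exp(3*r)*cos(3*r)/3).

exp(3*r)*sin(3*r)/6 - exp(3*r)*cos(3*r)/6 + C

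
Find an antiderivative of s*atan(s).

s**2*atan(s)/2 - s/2 + atan(s)/2 + C

Use integration by parts with u = arctan(s), dv = s ds.
Then du = 1/(s**2 + 1) ds.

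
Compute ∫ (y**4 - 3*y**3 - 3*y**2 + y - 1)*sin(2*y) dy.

-y**4*cos(2*y)/2 + y**3*sin(2*y) + 3*y**3*cos(2*y)/2 - 9*y**2*sin(2*y)/4 + 3*y**2*cos(2*y) - 3*y*sin(2*y) - 11*y*cos(2*y)/4 + 11*sin(2*y)/8 - cos(2*y) + C

Use integration by parts with u = y**4 - 3*y**3 - 3*y**2 + y - 1, dv = sin(2*y) dy, so v = -cos(2*y)/2.
Apply parts 4 times (tabular method): alternate signs, differentiate u down to 0, integrate dv up.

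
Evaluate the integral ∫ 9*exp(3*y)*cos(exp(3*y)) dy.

Let u = exp(3*y), so du = (3*exp(3*y)) dy.
Rewriting, the integral becomes 3·∫ cos(u) du = 3·sin(u).
Substituting back, u = exp(3*y).

3*sin(exp(3*y)) + C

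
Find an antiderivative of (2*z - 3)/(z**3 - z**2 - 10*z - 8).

Factor the denominator: (z - 4)*(z + 1)*(z + 2).
Partial-fraction decomposition: -7/(6*(z + 2)) + 1/(z + 1) + 1/(6*(z - 4)).
Integrate each term: A/(z−a) contributes A·log|z−a|.

log(z - 4)/6 + log(z + 1) - 7*log(z + 2)/6 + C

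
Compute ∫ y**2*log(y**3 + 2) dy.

Let u = y**3 + 2, so du = (3*y**2) dy.
The integral becomes (1/3)·∫ log(u) du; integrate by parts with u′=log(u), dv′=du.

y**3*log(y**3 + 2)/3 - y**3/3 + 2*log(y**3 + 2)/3 + C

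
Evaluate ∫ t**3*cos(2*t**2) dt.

Let u = t², du = 2t dt; rewrite as (1/2)∫ u^1·cos(2u) du.
Now integrate by parts 1 time.

t**2*sin(2*t**2)/4 + cos(2*t**2)/8 + C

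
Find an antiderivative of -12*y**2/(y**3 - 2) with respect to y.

-4*log(y**3 - 2) + C

Let u = y**3 - 2, so du = (3*y**2) dy.
Rewriting, the integral becomes -4·∫ 1/u du = -4·log(u).
Substituting back, u = y**3 - 2.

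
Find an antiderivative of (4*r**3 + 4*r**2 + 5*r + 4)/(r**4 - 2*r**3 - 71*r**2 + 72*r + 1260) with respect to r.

Factor the denominator: (r - 7)*(r - 6)*(r + 5)*(r + 6).
Partial-fraction decomposition: 373/(78*(r + 6)) - 421/(132*(r + 5)) - 521/(66*(r - 6)) + 1607/(156*(r - 7)).
Integrate each term: A/(r−a) contributes A·log|r−a|.

1607*log(r - 7)/156 - 521*log(r - 6)/66 - 421*log(r + 5)/132 + 373*log(r + 6)/78 + C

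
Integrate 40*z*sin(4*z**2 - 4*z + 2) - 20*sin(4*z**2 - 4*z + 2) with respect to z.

Let u = 4*z**2 - 4*z + 2, so du = (8*z - 4) dz.
Rewriting, the integral becomes 5·∫ sin(u) du = 5·-cos(u).
Substituting back, u = 4*z**2 - 4*z + 2.

-5*cos(4*z**2 - 4*z + 2) + C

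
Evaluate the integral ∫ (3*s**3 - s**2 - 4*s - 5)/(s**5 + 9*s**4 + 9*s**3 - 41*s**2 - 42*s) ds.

5*log(s)/42 + 7*log(s - 2)/270 - 5*log(s + 1)/36 + 83*log(s + 3)/120 - 1055*log(s + 7)/1512 + C

Factor the denominator: s*(s - 2)*(s + 1)*(s + 3)*(s + 7).
Partial-fraction decomposition: -1055/(1512*(s + 7)) + 83/(120*(s + 3)) - 5/(36*(s + 1)) + 7/(270*(s - 2)) + 5/(42*s).
Integrate each term: A/(s−a) contributes A·log|s−a|.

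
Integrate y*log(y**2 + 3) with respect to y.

y**2*log(y**2 + 3)/2 - y**2/2 + 3*log(y**2 + 3)/2 + C

Let u = y**2 + 3, so du = (2*y) dy.
The integral becomes (1/2)·∫ log(u) du; integrate by parts with u′=log(u), dv′=du.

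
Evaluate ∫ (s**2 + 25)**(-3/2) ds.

s/(25*sqrt(s**2 + 25)) + C

Substitute s = 5·tan(θ), so ds = 5·sec(θ)^2 dθ and the radical becomes sqrt(s**2 + 25) = 5·sec(θ) by the Pythagorean identity.
Integrate the resulting trig expression in θ, then back-substitute tan(θ) = s/5, sec(θ) = sqrt(s**2 + 25)/5 (absorbing any constant into C).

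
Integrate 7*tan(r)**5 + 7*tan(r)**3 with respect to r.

Let u = tan(r), so du = (tan(r)**2 + 1) dr.
Rewriting, the integral becomes 7·∫ u^3 du = 7·u^4/4.
Substituting back, u = tan(r).

7*tan(r)**4/4 + C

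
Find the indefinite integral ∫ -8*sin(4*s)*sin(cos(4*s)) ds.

Let u = cos(4*s), so du = (-4*sin(4*s)) ds.
Rewriting, the integral becomes 2·∫ sin(u) du = 2·-cos(u).
Substituting back, u = cos(4*s).

-2*cos(cos(4*s)) + C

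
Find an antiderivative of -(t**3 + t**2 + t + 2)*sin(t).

t**3*cos(t) - 3*t**2*sin(t) + t**2*cos(t) - 2*t*sin(t) - 5*t*cos(t) + 5*sin(t) + C

Use integration by parts with u = t**3 + t**2 + t + 2, dv = -sin(t) dt, so v = cos(t).
Apply parts 3 times (tabular method): alternate signs, differentiate u down to 0, integrate dv up.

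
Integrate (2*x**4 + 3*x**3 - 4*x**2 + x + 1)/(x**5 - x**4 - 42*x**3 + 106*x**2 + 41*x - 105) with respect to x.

Factor the denominator: (x - 5)*(x - 3)*(x - 1)*(x + 1)*(x + 7).
Partial-fraction decomposition: 3571/(5760*(x + 7)) + 5/(288*(x + 1)) + 3/(128*(x - 1)) - 211/(160*(x - 3)) + 1531/(576*(x - 5)).
Integrate each term: A/(x−a) contributes A·log|x−a|.

1531*log(x - 5)/576 - 211*log(x - 3)/160 + 3*log(x - 1)/128 + 5*log(x + 1)/288 + 3571*log(x + 7)/5760 + C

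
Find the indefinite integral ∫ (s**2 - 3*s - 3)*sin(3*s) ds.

Use integration by parts with u = s**2 - 3*s - 3, dv = sin(3*s) ds, so v = -cos(3*s)/3.
Apply parts 2 times (tabular method): alternate signs, differentiate u down to 0, integrate dv up.

-s**2*cos(3*s)/3 + 2*s*sin(3*s)/9 + s*cos(3*s) - sin(3*s)/3 + 29*cos(3*s)/27 + C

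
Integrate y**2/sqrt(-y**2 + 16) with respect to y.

-y*sqrt(-y**2 + 16)/2 + 8*asin(y/4) + C

Substitute y = 4·sin(θ), so dy = 4·cos(θ) dθ and the radical becomes sqrt(-y**2 + 16) = 4·cos(θ) by the Pythagorean identity.
Integrate the resulting trig expression in θ, then back-substitute θ = asin(y/4), sin(θ) = y/4, cos(θ) = sqrt(-y**2 + 16)/4 (absorbing any constant into C).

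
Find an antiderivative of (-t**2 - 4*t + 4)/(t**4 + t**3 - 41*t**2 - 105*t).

-4*log(t)/105 - 73*log(t - 7)/840 + 7*log(t + 3)/60 + log(t + 5)/120 + C

Factor the denominator: t*(t - 7)*(t + 3)*(t + 5).
Partial-fraction decomposition: 1/(120*(t + 5)) + 7/(60*(t + 3)) - 73/(840*(t - 7)) - 4/(105*t).
Integrate each term: A/(t−a) contributes A·log|t−a|.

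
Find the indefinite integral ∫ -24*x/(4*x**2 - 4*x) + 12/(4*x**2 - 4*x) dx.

Let u = 4*x**2 - 4*x, so du = (8*x - 4) dx.
Rewriting, the integral becomes -3·∫ 1/u du = -3·log(u).
Substituting back, u = 4*x**2 - 4*x.

-3*log(4*x**2 - 4*x) + C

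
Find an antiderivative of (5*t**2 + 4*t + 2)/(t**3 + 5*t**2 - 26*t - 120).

49*log(t - 5)/33 - 11*log(t + 4)/3 + 79*log(t + 6)/11 + C

Factor the denominator: (t - 5)*(t + 4)*(t + 6).
Partial-fraction decomposition: 79/(11*(t + 6)) - 11/(3*(t + 4)) + 49/(33*(t - 5)).
Integrate each term: A/(t−a) contributes A·log|t−a|.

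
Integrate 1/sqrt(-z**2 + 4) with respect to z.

asin(z/2) + C

Substitute z = 2·sin(θ), so dz = 2·cos(θ) dθ and the radical becomes sqrt(-z**2 + 4) = 2·cos(θ) by the Pythagorean identity.
Integrate the resulting trig expression in θ, then back-substitute θ = asin(z/2), sin(θ) = z/2, cos(θ) = sqrt(-z**2 + 4)/2 (absorbing any constant into C).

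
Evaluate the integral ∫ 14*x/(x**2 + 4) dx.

Let u = x**2 + 4, so du = (2*x) dx.
Rewriting, the integral becomes 7·∫ 1/u du = 7·log(u).
Substituting back, u = x**2 + 4.

7*log(x**2 + 4) + C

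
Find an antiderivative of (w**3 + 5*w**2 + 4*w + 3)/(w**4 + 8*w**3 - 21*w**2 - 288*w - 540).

47*log(w - 6)/132 - log(w + 3)/6 - 17*log(w + 5)/22 + 19*log(w + 6)/12 + C

Factor the denominator: (w - 6)*(w + 3)*(w + 5)*(w + 6).
Partial-fraction decomposition: 19/(12*(w + 6)) - 17/(22*(w + 5)) - 1/(6*(w + 3)) + 47/(132*(w - 6)).
Integrate each term: A/(w−a) contributes A·log|w−a|.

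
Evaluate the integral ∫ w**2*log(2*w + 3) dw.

Use integration by parts with u = log(2*w + 3), dv = w**2 dw.
Then du = 2/(2*w + 3) dw and v = w**3/3.

w**3*log(2*w + 3)/3 - w**3/9 + w**2/4 - 3*w/4 + 9*log(2*w + 3)/8 + C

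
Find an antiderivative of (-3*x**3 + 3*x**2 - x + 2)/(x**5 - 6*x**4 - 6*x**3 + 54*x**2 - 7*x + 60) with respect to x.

-303*log(x - 5)/208 + 146*log(x - 4)/119 + 113*log(x + 3)/560 + 31*log(x**2 + 1)/2210 - 41*atan(x)/2210 + C

Factor the denominator: (x - 5)*(x - 4)*(x + 3)*(x**2 + 1).
Partial-fraction decomposition: (62*x - 41)/(2210*(x**2 + 1)) + 113/(560*(x + 3)) + 146/(119*(x - 4)) - 303/(208*(x - 5)).
Integrate each term; A/(x−a) gives A·log|x−a|; the (Bx+D)/(x²+p²) term gives a log and an atan.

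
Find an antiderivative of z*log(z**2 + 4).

Let u = z**2 + 4, so du = (2*z) dz.
The integral becomes (1/2)·∫ log(u) du; integrate by parts with u′=log(u), dv′=du.

z**2*log(z**2 + 4)/2 - z**2/2 + 2*log(z**2 + 4) + C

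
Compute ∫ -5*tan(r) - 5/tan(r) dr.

Let u = tan(r), so du = (tan(r)**2 + 1) dr.
Rewriting, the integral becomes -5·∫ 1/u du = -5·log(u).
Substituting back, u = tan(r).

-5*log(tan(r)) + C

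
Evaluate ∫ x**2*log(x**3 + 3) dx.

Let u = x**3 + 3, so du = (3*x**2) dx.
The integral becomes (1/3)·∫ log(u) du; integrate by parts with u′=log(u), dv′=du.

x**3*log(x**3 + 3)/3 - x**3/3 + log(x**3 + 3) + C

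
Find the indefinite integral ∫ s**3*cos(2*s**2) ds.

s**2*sin(2*s**2)/4 + cos(2*s**2)/8 + C

Let u = s², du = 2s ds; rewrite as (1/2)∫ u^1·cos(2u) du.
Now integrate by parts 1 time.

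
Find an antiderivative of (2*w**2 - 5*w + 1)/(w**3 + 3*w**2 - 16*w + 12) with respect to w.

Factor the denominator: (w - 2)*(w - 1)*(w + 6).
Partial-fraction decomposition: 103/(56*(w + 6)) + 2/(7*(w - 1)) - 1/(8*(w - 2)).
Integrate each term: A/(w−a) contributes A·log|w−a|.

-log(w - 2)/8 + 2*log(w - 1)/7 + 103*log(w + 6)/56 + C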